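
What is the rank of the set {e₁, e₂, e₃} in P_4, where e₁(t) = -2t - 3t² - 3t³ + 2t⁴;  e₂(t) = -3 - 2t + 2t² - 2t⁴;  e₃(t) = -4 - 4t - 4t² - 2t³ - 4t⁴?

3

Use coordinates relative to {1, t, …, t⁴}.
Form the matrix with e₁, e₂, e₃ as columns and reduce.
There are 3 pivot columns, so rank = 3.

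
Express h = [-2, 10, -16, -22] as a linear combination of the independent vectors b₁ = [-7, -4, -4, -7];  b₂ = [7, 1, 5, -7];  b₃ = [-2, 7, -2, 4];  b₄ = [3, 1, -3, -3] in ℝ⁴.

h = 2b₁ + b₂ + 2b₃ + 3b₄

Solve the system with b₁, b₂, b₃, b₄ as columns and h as the right-hand side.
Back-substitution yields (a₁, …, a₄) = (2, 1, 2, 3).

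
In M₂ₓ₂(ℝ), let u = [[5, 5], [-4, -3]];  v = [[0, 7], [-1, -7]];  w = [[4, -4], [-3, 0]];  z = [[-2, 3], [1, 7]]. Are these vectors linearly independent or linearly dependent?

linearly independent

Take coordinates with respect to the standard basis {E₁₁, E₁₂, E₂₁, E₂₂}.
Place the vectors as rows of a 4×4 matrix and reduce to echelon form.
The reduction yields 4 nonzero rows, so the rank is 4.
Since rank = 4 (the number of vectors), the set is linearly independent.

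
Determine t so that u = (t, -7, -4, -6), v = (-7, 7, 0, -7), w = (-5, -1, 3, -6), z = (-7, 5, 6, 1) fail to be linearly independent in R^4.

The vectors are dependent exactly when the determinant of the matrix with rows u, v, w, z vanishes.
Cofactor expansion gives det = 420*t - 1610.
This vanishes exactly when t = 23/6.

t = 23/6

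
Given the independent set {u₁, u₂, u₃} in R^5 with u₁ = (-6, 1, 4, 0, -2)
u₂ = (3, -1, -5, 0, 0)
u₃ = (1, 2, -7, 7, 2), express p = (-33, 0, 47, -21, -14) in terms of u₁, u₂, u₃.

Since u₁, u₂, u₃ are independent, the coefficients expressing p are uniquely determined by a linear system.
The system has the unique solution (α₁, α₂, α₃) = (4, -2, -3).

p = 4u₁ - 2u₂ - 3u₃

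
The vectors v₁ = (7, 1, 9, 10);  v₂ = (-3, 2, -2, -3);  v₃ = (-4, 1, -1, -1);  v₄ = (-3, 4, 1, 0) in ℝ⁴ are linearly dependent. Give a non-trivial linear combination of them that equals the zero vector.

Row-reduce the matrix with v₁, v₂, v₃, v₄ as columns; the null space gives the coefficients.
One solution (up to scaling) is (1, 3, 1, -2).

v₁ + 3v₂ + v₃ - 2v₄ = 0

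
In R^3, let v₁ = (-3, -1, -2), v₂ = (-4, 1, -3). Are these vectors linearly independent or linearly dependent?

Place the vectors as rows of a 2×3 matrix and reduce to echelon form.
The reduction yields 2 nonzero rows, so the rank is 2.
Since rank = 2 (the number of vectors), the set is linearly independent.

linearly independent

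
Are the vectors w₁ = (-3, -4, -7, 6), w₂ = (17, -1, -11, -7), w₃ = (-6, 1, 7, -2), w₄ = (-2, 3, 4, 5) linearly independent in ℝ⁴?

linearly dependent

The matrix [w₁|w₂|w₃|w₄] has determinant 0.
A zero determinant means the columns are linearly dependent.
Indeed w₁ + w₂ + 2w₃ + w₄ = 0.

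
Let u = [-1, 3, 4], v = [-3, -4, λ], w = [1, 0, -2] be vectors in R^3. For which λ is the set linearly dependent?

The set is linearly dependent precisely when det[u; v; w] = 0.
The determinant works out to 3*λ - 10.
Setting this to zero gives λ = 10/3.

λ = 10/3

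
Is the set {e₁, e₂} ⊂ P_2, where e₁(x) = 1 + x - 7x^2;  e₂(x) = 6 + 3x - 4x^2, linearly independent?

Write each element as a coordinate vector in ℝ³ using {1, x, x^2}.
Place the vectors as rows of a 2×3 matrix and reduce to echelon form.
The reduction yields 2 nonzero rows, so the rank is 2.
Since rank = 2 (the number of vectors), the set is linearly independent.

linearly independent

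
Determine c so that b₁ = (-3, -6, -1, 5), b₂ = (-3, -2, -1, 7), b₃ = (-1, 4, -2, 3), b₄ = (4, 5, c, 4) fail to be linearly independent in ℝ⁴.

c = 27/2

The set is linearly dependent precisely when det[b₁; b₂; b₃; b₄] = 0.
The determinant works out to 270 - 20*c.
This vanishes exactly when c = 27/2.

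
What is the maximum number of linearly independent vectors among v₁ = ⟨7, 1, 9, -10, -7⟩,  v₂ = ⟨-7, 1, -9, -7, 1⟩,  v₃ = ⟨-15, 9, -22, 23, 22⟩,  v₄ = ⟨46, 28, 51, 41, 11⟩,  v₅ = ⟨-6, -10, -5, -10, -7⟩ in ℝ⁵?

Apply Gaussian elimination to the matrix whose rows are v₁, v₂, v₃, v₄, v₅.
Exactly 3 pivots survive; hence the rank is 3.

3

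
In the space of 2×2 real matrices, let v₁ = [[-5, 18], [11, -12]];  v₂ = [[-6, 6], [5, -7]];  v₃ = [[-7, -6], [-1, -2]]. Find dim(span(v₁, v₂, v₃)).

2

Pass to coordinate vectors with respect to the basis {E₁₁, E₁₂, E₂₁, E₂₂}.
Put the 4×3 matrix [v₁|v₂|v₃] into echelon form.
The echelon form has 2 nonzero rows, so the rank is 2.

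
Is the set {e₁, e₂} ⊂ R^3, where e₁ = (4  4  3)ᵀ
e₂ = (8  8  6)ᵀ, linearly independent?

linearly dependent

Place the vectors as rows of a 2×3 matrix and reduce to echelon form.
The reduction yields 1 nonzero row, so the rank is 1.
Since rank 1 < 2, the set is linearly dependent.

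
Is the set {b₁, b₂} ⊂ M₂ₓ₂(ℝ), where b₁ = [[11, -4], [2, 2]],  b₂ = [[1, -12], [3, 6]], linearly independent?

linearly independent

Take coordinates with respect to the standard basis {E₁₁, E₁₂, E₂₁, E₂₂}.
Place the vectors as rows of a 2×4 matrix and reduce to echelon form.
The reduction yields 2 nonzero rows, so the rank is 2.
Since rank = 2 (the number of vectors), the set is linearly independent.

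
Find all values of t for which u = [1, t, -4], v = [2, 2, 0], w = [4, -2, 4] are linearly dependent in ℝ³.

t = 7

Place the vectors as rows of a 3×3 matrix; dependence ⇔ determinant zero.
Expanding, det = 56 - 8*t.
Setting this to zero gives t = 7.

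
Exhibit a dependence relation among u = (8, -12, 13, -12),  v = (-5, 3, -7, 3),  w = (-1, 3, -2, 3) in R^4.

u + v + 3w = 0

Set up α₁u + … + α₃w = 0 and solve the homogeneous system.
The free variable yields coefficients (1, 1, 3) (any nonzero multiple also works).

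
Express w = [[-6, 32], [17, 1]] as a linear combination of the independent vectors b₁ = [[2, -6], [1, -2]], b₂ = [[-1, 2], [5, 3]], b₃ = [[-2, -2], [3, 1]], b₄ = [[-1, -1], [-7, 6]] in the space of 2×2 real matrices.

Identify each element with its coordinate vector in ℝ⁴ via {E₁₁, E₁₂, E₂₁, E₂₂}.
Since b₁, b₂, b₃, b₄ are independent, the coefficients expressing w are uniquely determined by a linear system.
Row-reducing the augmented matrix gives the unique coefficients (a₁, …, a₄) = (-4, 2, -1, -2).

w = -4b₁ + 2b₂ - b₃ - 2b₄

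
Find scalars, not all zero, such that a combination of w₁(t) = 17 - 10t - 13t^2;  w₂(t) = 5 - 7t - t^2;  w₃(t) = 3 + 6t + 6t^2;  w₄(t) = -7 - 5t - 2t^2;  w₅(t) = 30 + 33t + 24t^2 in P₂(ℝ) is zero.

w₁ - w₂ + 3w₃ + 3w₄ = 0

Take coordinates with respect to {1, t, t^2}.
Row-reduce the matrix with w₁, w₂, w₃, w₄, w₅ as columns; the null space gives the coefficients.
The free variable yields coefficients (1, -1, 3, 3, 0) (any nonzero multiple also works).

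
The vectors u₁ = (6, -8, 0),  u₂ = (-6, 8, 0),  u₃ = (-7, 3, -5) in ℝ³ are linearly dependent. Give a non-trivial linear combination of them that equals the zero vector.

Write the vectors as columns of a matrix and find a nonzero vector in its null space.
The free variable yields coefficients (1, 1, 0) (any nonzero multiple also works).

u₁ + u₂ = 0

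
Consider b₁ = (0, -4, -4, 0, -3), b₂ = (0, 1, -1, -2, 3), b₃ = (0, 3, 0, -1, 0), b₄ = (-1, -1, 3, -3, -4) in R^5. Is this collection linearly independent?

linearly independent

Place the vectors as rows of a 4×5 matrix and reduce to echelon form.
The reduction yields 4 nonzero rows, so the rank is 4.
Since rank = 4 (the number of vectors), the set is linearly independent.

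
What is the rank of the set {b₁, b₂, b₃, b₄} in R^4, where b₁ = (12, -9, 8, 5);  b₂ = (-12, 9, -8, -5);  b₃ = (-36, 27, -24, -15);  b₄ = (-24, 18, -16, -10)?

Apply Gaussian elimination to the matrix whose rows are b₁, b₂, b₃, b₄.
There is 1 pivot column, so rank = 1.

rank 1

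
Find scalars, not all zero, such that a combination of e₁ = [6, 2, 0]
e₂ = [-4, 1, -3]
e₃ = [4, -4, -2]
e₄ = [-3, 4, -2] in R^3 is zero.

e₁ + 2e₂ - e₃ - 2e₄ = 0

Solve the homogeneous system with e₁, e₂, e₃, e₄ as columns by row-reducing the coefficient matrix.
A generator of the null space is (1, 2, -1, -2).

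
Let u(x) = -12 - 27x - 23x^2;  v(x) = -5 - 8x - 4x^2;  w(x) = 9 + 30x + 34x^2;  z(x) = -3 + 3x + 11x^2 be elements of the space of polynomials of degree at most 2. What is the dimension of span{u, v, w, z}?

Use coordinates relative to {1, x, x^2}.
Row-reduce the 4×3 matrix with these as rows.
Exactly 2 pivots survive; hence the rank is 2.
(With 4 elements in a 3-dimensional space the rank is at most 3.)

dim = 2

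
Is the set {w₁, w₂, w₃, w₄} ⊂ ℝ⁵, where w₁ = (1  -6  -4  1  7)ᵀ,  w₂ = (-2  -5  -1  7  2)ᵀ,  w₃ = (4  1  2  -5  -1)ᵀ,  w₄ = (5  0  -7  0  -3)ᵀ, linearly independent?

Place the vectors as rows of a 4×5 matrix and reduce to echelon form.
The reduction yields 4 nonzero rows, so the rank is 4.
Since rank = 4 (the number of vectors), the set is linearly independent.

linearly independent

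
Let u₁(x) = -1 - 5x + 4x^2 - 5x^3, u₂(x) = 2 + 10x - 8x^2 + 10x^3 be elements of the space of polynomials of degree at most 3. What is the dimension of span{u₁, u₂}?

Pass to coordinate vectors with respect to the basis {1, x, …, x^3}.
Form the matrix with u₁, u₂ as columns and reduce.
There is 1 pivot column, so rank = 1.

dim = 1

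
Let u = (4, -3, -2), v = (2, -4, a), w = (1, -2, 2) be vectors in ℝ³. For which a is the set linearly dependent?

a = 4

Dependence holds iff the 3×3 matrix [u v w] is singular.
The determinant works out to 5*a - 20.
Solving 5*a - 20 = 0 yields a = 4.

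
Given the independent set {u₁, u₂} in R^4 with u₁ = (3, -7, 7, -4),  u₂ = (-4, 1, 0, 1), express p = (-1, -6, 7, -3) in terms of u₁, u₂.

p = u₁ + u₂

Since u₁, u₂ are independent, the coefficients expressing p are uniquely determined by a linear system.
Row-reducing the augmented matrix gives the unique coefficients (a₁, a₂) = (1, 1).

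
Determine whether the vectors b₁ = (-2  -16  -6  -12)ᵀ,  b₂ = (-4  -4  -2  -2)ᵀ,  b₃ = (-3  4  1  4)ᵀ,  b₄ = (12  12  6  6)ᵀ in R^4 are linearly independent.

linearly dependent

Place the vectors as rows of a 4×4 matrix and reduce to echelon form.
The reduction yields 2 nonzero rows, so the rank is 2.
Since rank 2 < 4, the set is linearly dependent.
Indeed b₁ - 2b₂ + 2b₃ = 0.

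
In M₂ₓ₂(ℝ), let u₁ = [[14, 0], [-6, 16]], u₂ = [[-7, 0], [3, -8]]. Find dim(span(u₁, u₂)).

Pass to coordinate vectors with respect to the basis {E₁₁, E₁₂, E₂₁, E₂₂}.
Apply Gaussian elimination to the matrix whose rows are u₁, u₂.
There is 1 pivot column, so rank = 1.

dim = 1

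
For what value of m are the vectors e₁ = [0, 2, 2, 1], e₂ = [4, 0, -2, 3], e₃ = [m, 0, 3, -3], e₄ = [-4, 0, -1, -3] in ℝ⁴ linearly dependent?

The set is linearly dependent precisely when det[e₁; e₂; e₃; e₄] = 0.
The determinant works out to 18*m + 72.
Setting this to zero gives m = -4.

m = -4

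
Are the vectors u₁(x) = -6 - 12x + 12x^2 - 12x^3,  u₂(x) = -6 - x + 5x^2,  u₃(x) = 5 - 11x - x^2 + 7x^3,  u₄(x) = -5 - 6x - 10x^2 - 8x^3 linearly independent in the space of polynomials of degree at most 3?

linearly independent

Write each element as a coordinate vector in ℝ⁴ using {1, x, …, x^3}.
The matrix [u₁|u₂|u₃|u₄] has determinant -23616.
A nonzero determinant means the columns are linearly independent.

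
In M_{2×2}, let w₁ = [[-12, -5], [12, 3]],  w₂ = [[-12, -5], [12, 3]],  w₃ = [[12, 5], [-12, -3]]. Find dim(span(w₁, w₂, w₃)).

Use coordinates relative to {E₁₁, E₁₂, E₂₁, E₂₂}.
Apply Gaussian elimination to the matrix whose rows are w₁, w₂, w₃.
Exactly 1 pivot survives; hence the rank is 1.

1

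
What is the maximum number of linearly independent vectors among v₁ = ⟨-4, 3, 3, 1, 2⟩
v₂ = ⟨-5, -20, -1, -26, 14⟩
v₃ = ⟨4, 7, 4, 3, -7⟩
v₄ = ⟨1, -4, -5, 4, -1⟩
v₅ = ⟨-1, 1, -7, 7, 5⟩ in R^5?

4

Put the 5×5 matrix [v₁|v₂|v₃|v₄|v₅] into echelon form.
Exactly 4 pivots survive; hence the rank is 4.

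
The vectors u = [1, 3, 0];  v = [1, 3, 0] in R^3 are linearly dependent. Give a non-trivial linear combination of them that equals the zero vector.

Write the vectors as columns of a matrix and find a nonzero vector in its null space.
A generator of the null space is (1, -1).

u - v = 0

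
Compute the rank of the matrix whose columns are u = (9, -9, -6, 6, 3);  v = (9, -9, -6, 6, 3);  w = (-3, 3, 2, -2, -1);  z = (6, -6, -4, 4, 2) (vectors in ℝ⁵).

Form the matrix with u, v, w, z as columns and reduce.
There is 1 pivot column, so rank = 1.

1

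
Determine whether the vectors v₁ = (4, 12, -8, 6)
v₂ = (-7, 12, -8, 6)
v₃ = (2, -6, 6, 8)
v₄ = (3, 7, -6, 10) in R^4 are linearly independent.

Row-reduce the matrix whose columns are v₁, v₂, v₃, v₄.
The reduction yields 4 nonzero rows, so the rank is 4.
Since rank = 4 (the number of vectors), the set is linearly independent.

linearly independent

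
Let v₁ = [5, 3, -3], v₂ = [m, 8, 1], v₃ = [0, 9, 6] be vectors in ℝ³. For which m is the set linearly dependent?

m = 13/3

Place the vectors as rows of a 3×3 matrix; dependence ⇔ determinant zero.
Cofactor expansion gives det = 195 - 45*m.
Setting this to zero gives m = 13/3.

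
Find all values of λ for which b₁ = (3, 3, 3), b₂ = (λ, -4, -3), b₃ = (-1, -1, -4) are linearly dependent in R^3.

The set is linearly dependent precisely when det[b₁; b₂; b₃] = 0.
The determinant works out to 9*λ + 36.
Setting this to zero gives λ = -4.

λ = -4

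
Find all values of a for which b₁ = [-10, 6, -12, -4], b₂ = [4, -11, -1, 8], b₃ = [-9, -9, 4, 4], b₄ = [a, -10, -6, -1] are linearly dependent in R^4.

a = -53

Place the vectors as rows of a 4×4 matrix; dependence ⇔ determinant zero.
The determinant works out to -332*a - 17596.
This vanishes exactly when a = -53.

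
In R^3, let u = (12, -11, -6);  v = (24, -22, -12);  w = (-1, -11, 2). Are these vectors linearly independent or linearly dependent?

linearly dependent

One vector is a scalar multiple of another, so the set is dependent.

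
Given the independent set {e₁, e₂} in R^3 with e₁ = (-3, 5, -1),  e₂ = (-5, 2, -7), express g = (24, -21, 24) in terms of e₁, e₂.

Solve the system with e₁, e₂ as columns and g as the right-hand side.
Back-substitution yields (c₁, c₂) = (-3, -3).

g = -3e₁ - 3e₂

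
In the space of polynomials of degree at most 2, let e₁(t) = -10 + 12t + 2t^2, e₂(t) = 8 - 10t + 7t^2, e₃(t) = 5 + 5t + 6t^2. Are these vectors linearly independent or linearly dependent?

Write each element as a coordinate vector in ℝ³ using {1, t, t^2}.
The matrix [e₁|e₂|e₃] has determinant 974.
A nonzero determinant means the columns are linearly independent.

linearly independent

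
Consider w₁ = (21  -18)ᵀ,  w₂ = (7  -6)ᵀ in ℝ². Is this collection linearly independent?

linearly dependent

Place the vectors as rows of a 2×2 matrix and reduce to echelon form.
The reduction yields 1 nonzero row, so the rank is 1.
Since rank 1 < 2, the set is linearly dependent.
Indeed w₁ - 3w₂ = 0.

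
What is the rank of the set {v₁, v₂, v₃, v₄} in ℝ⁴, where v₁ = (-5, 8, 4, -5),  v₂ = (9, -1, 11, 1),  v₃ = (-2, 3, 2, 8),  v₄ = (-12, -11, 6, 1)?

rank 4

Put the 4×4 matrix [v₁|v₂|v₃|v₄] into echelon form.
Exactly 4 pivots survive; hence the rank is 4.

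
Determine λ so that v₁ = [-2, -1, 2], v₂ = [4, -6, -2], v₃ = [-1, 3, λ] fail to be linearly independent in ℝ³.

The vectors are dependent exactly when the determinant of the matrix with rows v₁, v₂, v₃ vanishes.
Expanding, det = 16*λ - 2.
Setting this to zero gives λ = 1/8.

λ = 1/8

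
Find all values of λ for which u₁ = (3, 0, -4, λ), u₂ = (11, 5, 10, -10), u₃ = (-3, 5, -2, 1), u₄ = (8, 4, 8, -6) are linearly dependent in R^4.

λ = -31/2

Dependence holds iff the 4×4 matrix [u₁ u₂ u₃ u₄] is singular.
The determinant works out to -48*λ - 744.
This vanishes exactly when λ = -31/2.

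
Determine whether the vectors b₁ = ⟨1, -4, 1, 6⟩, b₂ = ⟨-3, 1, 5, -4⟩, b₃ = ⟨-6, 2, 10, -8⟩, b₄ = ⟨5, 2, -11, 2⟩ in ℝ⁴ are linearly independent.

linearly dependent

Place the vectors as rows of a 4×4 matrix and reduce to echelon form.
The reduction yields 2 nonzero rows, so the rank is 2.
Since rank 2 < 4, the set is linearly dependent.
Indeed 2b₂ - b₃ = 0.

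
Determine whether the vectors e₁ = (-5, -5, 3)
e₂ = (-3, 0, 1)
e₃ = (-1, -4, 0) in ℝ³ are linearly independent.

Place the vectors as rows of a 3×3 matrix and reduce to echelon form.
The reduction yields 3 nonzero rows, so the rank is 3.
Since rank = 3 (the number of vectors), the set is linearly independent.

linearly independent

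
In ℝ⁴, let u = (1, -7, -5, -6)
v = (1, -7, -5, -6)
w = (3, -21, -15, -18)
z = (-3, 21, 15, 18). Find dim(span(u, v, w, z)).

Form the matrix with u, v, w, z as columns and reduce.
The echelon form has 1 nonzero row, so the rank is 1.

1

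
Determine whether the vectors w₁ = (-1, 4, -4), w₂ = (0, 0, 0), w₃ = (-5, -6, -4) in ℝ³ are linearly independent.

linearly dependent

One of the vectors is the zero vector, so the set is linearly dependent.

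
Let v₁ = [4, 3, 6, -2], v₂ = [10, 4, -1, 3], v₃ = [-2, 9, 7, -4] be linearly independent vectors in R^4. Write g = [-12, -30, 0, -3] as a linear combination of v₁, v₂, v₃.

g = 3v₁ - 3v₂ - 3v₃

Since v₁, v₂, v₃ are independent, the coefficients expressing g are uniquely determined by a linear system.
Row-reducing the augmented matrix gives the unique coefficients (a₁, a₂, a₃) = (3, -3, -3).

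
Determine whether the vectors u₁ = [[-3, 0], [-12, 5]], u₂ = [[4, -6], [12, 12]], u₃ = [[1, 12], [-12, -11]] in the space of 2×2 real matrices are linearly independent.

Take coordinates with respect to the standard basis {E₁₁, E₁₂, E₂₁, E₂₂}.
Row-reduce the matrix whose columns are u₁, u₂, u₃.
The reduction yields 3 nonzero rows, so the rank is 3.
Since rank = 3 (the number of vectors), the set is linearly independent.

linearly independent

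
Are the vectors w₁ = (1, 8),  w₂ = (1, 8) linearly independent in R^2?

linearly dependent

The matrix [w₁|w₂] has determinant 0.
A zero determinant means the columns are linearly dependent.
Indeed w₁ - w₂ = 0.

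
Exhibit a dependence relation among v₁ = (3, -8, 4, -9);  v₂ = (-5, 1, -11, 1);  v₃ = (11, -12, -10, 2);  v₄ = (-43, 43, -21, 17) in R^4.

2v₁ - 3v₂ + 2v₃ + v₄ = 0

Row-reduce the matrix with v₁, v₂, v₃, v₄ as columns; the null space gives the coefficients.
One solution (up to scaling) is (2, -3, 2, 1).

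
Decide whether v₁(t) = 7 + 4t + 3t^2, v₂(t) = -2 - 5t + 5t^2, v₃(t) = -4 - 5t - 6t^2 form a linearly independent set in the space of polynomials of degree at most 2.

linearly independent

Take coordinates with respect to the standard basis {1, t, t^2}.
Row-reduce the matrix whose columns are v₁, v₂, v₃.
The reduction yields 3 nonzero rows, so the rank is 3.
Since rank = 3 (the number of vectors), the set is linearly independent.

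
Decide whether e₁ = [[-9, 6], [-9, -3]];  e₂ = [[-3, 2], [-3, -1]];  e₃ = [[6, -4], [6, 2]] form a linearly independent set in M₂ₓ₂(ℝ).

linearly dependent

Take coordinates with respect to the standard basis {E₁₁, E₁₂, E₂₁, E₂₂}.
Place the vectors as rows of a 3×4 matrix and reduce to echelon form.
The reduction yields 1 nonzero row, so the rank is 1.
Since rank 1 < 3, the set is linearly dependent.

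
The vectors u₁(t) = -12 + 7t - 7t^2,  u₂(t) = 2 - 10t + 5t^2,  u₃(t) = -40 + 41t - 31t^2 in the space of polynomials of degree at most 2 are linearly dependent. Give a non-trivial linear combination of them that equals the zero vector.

Take coordinates with respect to {1, t, t^2}.
Row-reduce the matrix with u₁, u₂, u₃ as columns; the null space gives the coefficients.
The free variable yields coefficients (3, -2, -1) (any nonzero multiple also works).

3u₁ - 2u₂ - u₃ = 0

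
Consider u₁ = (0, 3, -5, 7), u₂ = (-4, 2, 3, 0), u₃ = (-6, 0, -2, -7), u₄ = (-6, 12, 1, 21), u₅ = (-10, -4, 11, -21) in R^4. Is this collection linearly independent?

linearly dependent

There are 5 vectors in a 4-dimensional space, so they cannot be linearly independent.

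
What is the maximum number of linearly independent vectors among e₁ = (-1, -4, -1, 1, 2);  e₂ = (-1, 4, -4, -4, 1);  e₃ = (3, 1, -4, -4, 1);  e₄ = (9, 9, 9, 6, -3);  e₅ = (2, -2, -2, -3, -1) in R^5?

Apply Gaussian elimination to the matrix whose rows are e₁, e₂, e₃, e₄, e₅.
Exactly 4 pivots survive; hence the rank is 4.

4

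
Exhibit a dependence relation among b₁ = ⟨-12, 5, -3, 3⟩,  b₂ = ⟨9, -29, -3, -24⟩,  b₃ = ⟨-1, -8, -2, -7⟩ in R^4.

Solve the homogeneous system with b₁, b₂, b₃ as columns by row-reducing the coefficient matrix.
The free variable yields coefficients (1, 1, -3) (any nonzero multiple also works).

b₁ + b₂ - 3b₃ = 0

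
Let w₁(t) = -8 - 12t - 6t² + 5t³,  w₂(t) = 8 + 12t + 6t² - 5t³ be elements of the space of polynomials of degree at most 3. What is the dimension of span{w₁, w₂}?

1

Represent each element by its coordinate vector in ℝ⁴.
Put the 4×2 matrix [w₁|w₂] into echelon form.
Exactly 1 pivot survives; hence the rank is 1.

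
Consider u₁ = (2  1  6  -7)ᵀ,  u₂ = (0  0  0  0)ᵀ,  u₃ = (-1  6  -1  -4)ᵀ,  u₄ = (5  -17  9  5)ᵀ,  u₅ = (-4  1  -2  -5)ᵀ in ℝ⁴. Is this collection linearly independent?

There are 5 vectors in a 4-dimensional space, so they cannot be linearly independent.

linearly dependent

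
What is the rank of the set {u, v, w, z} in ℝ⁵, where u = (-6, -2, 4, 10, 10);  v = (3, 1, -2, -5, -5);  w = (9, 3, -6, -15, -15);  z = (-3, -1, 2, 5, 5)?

Row-reduce the 4×5 matrix with these as rows.
There is 1 pivot column, so rank = 1.

1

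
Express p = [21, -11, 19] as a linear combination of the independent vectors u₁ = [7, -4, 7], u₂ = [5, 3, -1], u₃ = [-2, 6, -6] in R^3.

p = 2u₁ + u₂ - u₃

Set up the augmented matrix [u₁ | u₂ | u₃ | p] and row-reduce.
Back-substitution yields (a₁, a₂, a₃) = (2, 1, -1).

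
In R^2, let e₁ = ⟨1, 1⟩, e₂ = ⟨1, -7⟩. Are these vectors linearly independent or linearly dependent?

linearly independent

Row-reduce the matrix whose columns are e₁, e₂.
The reduction yields 2 nonzero rows, so the rank is 2.
Since rank = 2 (the number of vectors), the set is linearly independent.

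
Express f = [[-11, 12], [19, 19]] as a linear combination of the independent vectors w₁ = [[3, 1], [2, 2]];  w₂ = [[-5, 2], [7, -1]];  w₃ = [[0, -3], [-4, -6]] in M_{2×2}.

f = -2w₁ + w₂ - 4w₃

Take coordinate vectors relative to {E₁₁, E₁₂, E₂₁, E₂₂}.
Solve the system with w₁, w₂, w₃ as columns and f as the right-hand side.
The system has the unique solution (c₁, c₂, c₃) = (-2, 1, -4).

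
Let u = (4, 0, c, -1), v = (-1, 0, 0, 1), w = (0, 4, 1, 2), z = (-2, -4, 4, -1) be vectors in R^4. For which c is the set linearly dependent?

c = -15

Place the vectors as rows of a 4×4 matrix; dependence ⇔ determinant zero.
Expanding, det = 4*c + 60.
Solving 4*c + 60 = 0 yields c = -15.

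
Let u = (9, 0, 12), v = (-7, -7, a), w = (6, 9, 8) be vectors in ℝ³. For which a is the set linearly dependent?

a = -28/3

The vectors are dependent exactly when the determinant of the matrix with rows u, v, w vanishes.
Cofactor expansion gives det = -81*a - 756.
This vanishes exactly when a = -28/3.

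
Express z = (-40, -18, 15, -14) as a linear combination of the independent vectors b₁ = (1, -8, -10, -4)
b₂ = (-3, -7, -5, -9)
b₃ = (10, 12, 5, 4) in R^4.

Write z = a₁b₁ + … + a₃b₃ and equate components.
Row-reducing the augmented matrix gives the unique coefficients (a₁, a₂, a₃) = (-4, 2, -3).

z = -4b₁ + 2b₂ - 3b₃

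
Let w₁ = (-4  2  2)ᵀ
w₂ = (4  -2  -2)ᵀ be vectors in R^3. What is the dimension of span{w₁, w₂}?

1

Put the 3×2 matrix [w₁|w₂] into echelon form.
The echelon form has 1 nonzero row, so the rank is 1.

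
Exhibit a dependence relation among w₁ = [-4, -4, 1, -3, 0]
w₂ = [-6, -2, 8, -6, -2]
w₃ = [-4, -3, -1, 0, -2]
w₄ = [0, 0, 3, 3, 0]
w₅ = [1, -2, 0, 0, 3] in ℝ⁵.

3w₁ - w₂ - 2w₃ + w₄ - 2w₅ = 0

Write the vectors as columns of a matrix and find a nonzero vector in its null space.
One solution (up to scaling) is (3, -1, -2, 1, -2).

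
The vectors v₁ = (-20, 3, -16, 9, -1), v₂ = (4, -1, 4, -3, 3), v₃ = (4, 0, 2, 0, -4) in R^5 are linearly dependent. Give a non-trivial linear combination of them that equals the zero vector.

v₁ + 3v₂ + 2v₃ = 0

Row-reduce the matrix with v₁, v₂, v₃ as columns; the null space gives the coefficients.
One solution (up to scaling) is (1, 3, 2).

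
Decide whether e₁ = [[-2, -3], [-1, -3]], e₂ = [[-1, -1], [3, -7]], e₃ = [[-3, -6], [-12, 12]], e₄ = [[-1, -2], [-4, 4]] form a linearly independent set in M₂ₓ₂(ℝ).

linearly dependent

Take coordinates with respect to the standard basis {E₁₁, E₁₂, E₂₁, E₂₂}.
One vector is a scalar multiple of another, so the set is dependent.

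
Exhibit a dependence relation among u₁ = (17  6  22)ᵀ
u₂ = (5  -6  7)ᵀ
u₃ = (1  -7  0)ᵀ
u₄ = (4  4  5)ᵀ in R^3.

u₁ - u₂ - 3u₄ = 0

Set up α₁u₁ + … + α₄u₄ = 0 and solve the homogeneous system.
The free variable yields coefficients (1, -1, 0, -3) (any nonzero multiple also works).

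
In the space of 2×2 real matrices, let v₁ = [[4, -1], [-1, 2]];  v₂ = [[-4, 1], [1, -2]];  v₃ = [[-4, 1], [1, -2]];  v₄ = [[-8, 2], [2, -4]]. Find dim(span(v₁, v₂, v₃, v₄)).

Pass to coordinate vectors with respect to the basis {E₁₁, E₁₂, E₂₁, E₂₂}.
Apply Gaussian elimination to the matrix whose rows are v₁, v₂, v₃, v₄.
There is 1 pivot column, so rank = 1.

dim = 1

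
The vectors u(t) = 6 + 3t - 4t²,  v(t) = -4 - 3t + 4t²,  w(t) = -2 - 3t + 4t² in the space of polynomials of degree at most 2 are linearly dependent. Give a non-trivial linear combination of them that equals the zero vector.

Take coordinates with respect to {1, t, t²}.
Row-reduce the matrix with u, v, w as columns; the null space gives the coefficients.
A generator of the null space is (1, 2, -1).

u + 2v - w = 0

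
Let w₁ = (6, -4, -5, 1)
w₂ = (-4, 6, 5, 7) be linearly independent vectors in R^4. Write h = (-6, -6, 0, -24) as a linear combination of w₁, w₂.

h = -3w₁ - 3w₂

Set up the augmented matrix [w₁ | w₂ | h] and row-reduce.
Row-reducing the augmented matrix gives the unique coefficients (α₁, α₂) = (-3, -3).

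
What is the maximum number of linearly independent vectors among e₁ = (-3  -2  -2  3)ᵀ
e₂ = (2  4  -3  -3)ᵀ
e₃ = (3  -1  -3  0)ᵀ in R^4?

3

Apply Gaussian elimination to the matrix whose rows are e₁, e₂, e₃.
The echelon form has 3 nonzero rows, so the rank is 3.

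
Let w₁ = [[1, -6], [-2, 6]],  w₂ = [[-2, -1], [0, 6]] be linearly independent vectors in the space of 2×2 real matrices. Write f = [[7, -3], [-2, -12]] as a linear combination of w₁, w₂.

f = w₁ - 3w₂

Identify each element with its coordinate vector in ℝ⁴ via {E₁₁, E₁₂, E₂₁, E₂₂}.
Set up the augmented matrix [w₁ | w₂ | f] and row-reduce.
Back-substitution yields (a₁, a₂) = (1, -3).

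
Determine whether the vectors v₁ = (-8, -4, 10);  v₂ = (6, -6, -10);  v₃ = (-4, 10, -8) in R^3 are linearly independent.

Place the vectors as rows of a 3×3 matrix and reduce to echelon form.
The reduction yields 3 nonzero rows, so the rank is 3.
Since rank = 3 (the number of vectors), the set is linearly independent.

linearly independent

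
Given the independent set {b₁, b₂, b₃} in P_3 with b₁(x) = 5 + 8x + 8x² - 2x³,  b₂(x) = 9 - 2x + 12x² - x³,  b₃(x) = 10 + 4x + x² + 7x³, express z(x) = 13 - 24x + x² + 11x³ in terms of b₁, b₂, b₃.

z = -3b₁ + 2b₂ + b₃

Take coordinate vectors relative to {1, x, …, x³}.
Since b₁, b₂, b₃ are independent, the coefficients expressing z are uniquely determined by a linear system.
The system has the unique solution (c₁, c₂, c₃) = (-3, 2, 1).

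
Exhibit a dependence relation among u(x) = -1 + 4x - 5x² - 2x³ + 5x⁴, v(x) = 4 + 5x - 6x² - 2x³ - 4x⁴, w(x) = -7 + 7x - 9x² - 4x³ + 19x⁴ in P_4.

3u - v - w = 0

Write each element as a vector in ℝ⁵ using {1, x, …, x⁴}.
Solve the homogeneous system with u, v, w as columns by row-reducing the coefficient matrix.
One solution (up to scaling) is (3, -1, -1).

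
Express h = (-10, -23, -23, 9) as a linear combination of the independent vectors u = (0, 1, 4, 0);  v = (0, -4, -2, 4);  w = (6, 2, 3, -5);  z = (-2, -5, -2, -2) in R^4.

h = -3u + 2v - w + 2z

Set up the augmented matrix [u | v | w | z | h] and row-reduce.
Row-reducing the augmented matrix gives the unique coefficients (α₁, …, α₄) = (-3, 2, -1, 2).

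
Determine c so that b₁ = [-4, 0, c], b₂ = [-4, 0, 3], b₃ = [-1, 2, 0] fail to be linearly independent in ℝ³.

c = 3

Dependence holds iff the 3×3 matrix [b₁ b₂ b₃] is singular.
Cofactor expansion gives det = 24 - 8*c.
Setting this to zero gives c = 3.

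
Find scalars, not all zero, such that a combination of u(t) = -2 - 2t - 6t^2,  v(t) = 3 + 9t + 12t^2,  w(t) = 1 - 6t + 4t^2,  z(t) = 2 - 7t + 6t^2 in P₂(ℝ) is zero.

Pass to coordinate vectors relative to the basis {1, t, t^2}.
Row-reduce the matrix with u, v, w, z as columns; the null space gives the coefficients.
One solution (up to scaling) is (3, 1, -3, 3).

3u + v - 3w + 3z = 0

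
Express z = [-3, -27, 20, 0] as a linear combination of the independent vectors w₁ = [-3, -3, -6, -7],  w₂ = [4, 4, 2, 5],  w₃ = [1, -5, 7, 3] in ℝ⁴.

z = w₁ - w₂ + 4w₃

Write z = a₁w₁ + … + a₃w₃ and equate components.
Back-substitution yields (a₁, a₂, a₃) = (1, -1, 4).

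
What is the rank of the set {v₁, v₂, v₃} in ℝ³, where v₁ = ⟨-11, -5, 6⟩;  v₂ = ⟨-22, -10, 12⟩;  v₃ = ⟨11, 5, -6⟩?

Row-reduce the 3×3 matrix with these as rows.
The echelon form has 1 nonzero row, so the rank is 1.

rank 1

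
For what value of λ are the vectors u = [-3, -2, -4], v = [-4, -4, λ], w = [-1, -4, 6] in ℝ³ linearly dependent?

λ = -12/5

Dependence holds iff the 3×3 matrix [u v w] is singular.
The determinant works out to -10*λ - 24.
This vanishes exactly when λ = -12/5.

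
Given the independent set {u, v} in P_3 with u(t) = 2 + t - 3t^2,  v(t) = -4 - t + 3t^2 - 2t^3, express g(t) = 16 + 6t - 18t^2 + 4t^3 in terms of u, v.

Take coordinate vectors relative to {1, t, …, t^3}.
Solve the system with u, v as columns and g as the right-hand side.
The system has the unique solution (α₁, α₂) = (4, -2).

g = 4u - 2v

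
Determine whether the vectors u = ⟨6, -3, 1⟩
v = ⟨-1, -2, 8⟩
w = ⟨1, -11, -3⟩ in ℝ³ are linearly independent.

linearly independent

Row-reduce the matrix whose columns are u, v, w.
The reduction yields 3 nonzero rows, so the rank is 3.
Since rank = 3 (the number of vectors), the set is linearly independent.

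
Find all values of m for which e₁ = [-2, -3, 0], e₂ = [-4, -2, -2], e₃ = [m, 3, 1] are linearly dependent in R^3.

m = 10/3

The vectors are dependent exactly when the determinant of the matrix with rows e₁, e₂, e₃ vanishes.
The determinant works out to 6*m - 20.
Setting this to zero gives m = 10/3.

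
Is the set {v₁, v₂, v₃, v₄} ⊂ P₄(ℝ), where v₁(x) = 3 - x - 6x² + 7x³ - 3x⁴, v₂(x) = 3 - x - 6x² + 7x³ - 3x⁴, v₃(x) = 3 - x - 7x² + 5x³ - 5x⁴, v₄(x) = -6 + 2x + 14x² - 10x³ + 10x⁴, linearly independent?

Write each element as a coordinate vector in ℝ⁵ using {1, x, …, x⁴}.
Two of the vectors are equal, giving an immediate dependence.

linearly dependent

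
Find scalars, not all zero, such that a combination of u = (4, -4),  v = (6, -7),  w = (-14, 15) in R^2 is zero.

Solve the homogeneous system with u, v, w as columns by row-reducing the coefficient matrix.
A generator of the null space is (2, 1, 1).

2u + v + w = 0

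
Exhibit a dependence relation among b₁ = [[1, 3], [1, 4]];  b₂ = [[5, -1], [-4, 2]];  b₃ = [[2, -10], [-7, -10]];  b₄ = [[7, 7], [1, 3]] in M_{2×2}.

3b₁ - b₂ + b₃ = 0

Pass to coordinate vectors relative to the basis {E₁₁, E₁₂, E₂₁, E₂₂}.
Solve the homogeneous system with b₁, b₂, b₃, b₄ as columns by row-reducing the coefficient matrix.
A generator of the null space is (3, -1, 1, 0).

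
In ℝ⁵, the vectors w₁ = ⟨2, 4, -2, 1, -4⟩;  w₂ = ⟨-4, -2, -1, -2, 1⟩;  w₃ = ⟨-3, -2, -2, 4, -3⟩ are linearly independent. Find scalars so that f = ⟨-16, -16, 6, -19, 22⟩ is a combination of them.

f = -3w₁ + 4w₂ - 2w₃

Solve the system with w₁, w₂, w₃ as columns and f as the right-hand side.
Row-reducing the augmented matrix gives the unique coefficients (a₁, a₂, a₃) = (-3, 4, -2).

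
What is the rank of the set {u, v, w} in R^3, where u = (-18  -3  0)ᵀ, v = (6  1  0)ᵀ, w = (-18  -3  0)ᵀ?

Put the 3×3 matrix [u|v|w] into echelon form.
The echelon form has 1 nonzero row, so the rank is 1.

1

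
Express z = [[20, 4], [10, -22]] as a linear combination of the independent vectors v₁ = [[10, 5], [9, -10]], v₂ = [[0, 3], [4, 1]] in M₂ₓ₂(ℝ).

z = 2v₁ - 2v₂

Work in coordinates with respect to the standard basis {E₁₁, E₁₂, E₂₁, E₂₂}.
Write z = a₁v₁ + a₂v₂ and equate components.
The system has the unique solution (a₁, a₂) = (2, -2).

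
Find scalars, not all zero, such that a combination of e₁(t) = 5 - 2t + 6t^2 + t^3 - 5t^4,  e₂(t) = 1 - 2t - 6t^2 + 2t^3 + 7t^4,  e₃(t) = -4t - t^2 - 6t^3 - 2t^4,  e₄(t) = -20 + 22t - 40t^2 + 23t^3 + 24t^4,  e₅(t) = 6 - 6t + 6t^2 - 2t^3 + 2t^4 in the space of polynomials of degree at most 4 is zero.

e₁ - 3e₂ + 2e₃ + e₄ + 3e₅ = 0

Take coordinates with respect to {1, t, …, t^4}.
Row-reduce the matrix with e₁, e₂, e₃, e₄, e₅ as columns; the null space gives the coefficients.
A generator of the null space is (1, -3, 2, 1, 3).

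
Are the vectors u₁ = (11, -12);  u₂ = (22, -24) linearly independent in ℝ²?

One vector is a scalar multiple of another, so the set is dependent.

linearly dependent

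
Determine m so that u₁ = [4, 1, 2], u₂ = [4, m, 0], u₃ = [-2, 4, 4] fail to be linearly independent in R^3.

m = -4/5

The vectors are dependent exactly when the determinant of the matrix with rows u₁, u₂, u₃ vanishes.
Expanding, det = 20*m + 16.
Setting this to zero gives m = -4/5.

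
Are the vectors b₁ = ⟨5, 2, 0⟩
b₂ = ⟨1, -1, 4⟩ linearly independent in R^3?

Row-reduce the matrix whose columns are b₁, b₂.
The reduction yields 2 nonzero rows, so the rank is 2.
Since rank = 2 (the number of vectors), the set is linearly independent.

linearly independent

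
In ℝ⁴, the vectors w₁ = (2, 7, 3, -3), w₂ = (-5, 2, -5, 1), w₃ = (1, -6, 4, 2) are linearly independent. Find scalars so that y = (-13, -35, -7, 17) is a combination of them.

y = -3w₁ + 2w₂ + 3w₃

Since w₁, w₂, w₃ are independent, the coefficients expressing y are uniquely determined by a linear system.
The system has the unique solution (c₁, c₂, c₃) = (-3, 2, 3).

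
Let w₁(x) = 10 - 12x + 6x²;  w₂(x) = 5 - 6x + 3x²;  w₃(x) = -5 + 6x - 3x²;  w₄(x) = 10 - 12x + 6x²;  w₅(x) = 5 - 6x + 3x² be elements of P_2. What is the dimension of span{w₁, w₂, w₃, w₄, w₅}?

dim = 1

Use coordinates relative to {1, x, x²}.
Row-reduce the 5×3 matrix with these as rows.
Reduction leaves 1 leading entry, giving rank 1.
(With 5 elements in a 3-dimensional space the rank is at most 3.)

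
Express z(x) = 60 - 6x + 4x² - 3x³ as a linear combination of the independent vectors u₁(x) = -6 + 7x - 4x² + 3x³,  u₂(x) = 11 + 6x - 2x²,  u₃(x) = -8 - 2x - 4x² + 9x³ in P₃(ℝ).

Work in coordinates with respect to the standard basis {1, x, …, x³}.
Solve the system with u₁, u₂, u₃ as columns and z as the right-hand side.
Back-substitution yields (α₁, α₂, α₃) = (-4, 4, 1).

z = -4u₁ + 4u₂ + u₃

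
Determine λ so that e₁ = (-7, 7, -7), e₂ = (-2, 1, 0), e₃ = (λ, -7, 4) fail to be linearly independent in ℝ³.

Dependence holds iff the 3×3 matrix [e₁ e₂ e₃] is singular.
Expanding, det = 7*λ - 70.
Setting this to zero gives λ = 10.

λ = 10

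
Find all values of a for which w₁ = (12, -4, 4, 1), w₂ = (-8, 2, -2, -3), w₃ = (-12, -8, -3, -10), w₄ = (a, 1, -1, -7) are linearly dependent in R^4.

Dependence holds iff the 4×4 matrix [w₁ w₂ w₃ w₄] is singular.
Expanding, det = -110*a - 924.
Solving -110*a - 924 = 0 yields a = -42/5.

a = -42/5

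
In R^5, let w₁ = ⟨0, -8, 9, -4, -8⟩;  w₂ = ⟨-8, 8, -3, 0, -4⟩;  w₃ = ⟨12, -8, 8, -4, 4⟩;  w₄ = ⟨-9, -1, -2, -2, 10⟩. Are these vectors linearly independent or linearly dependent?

linearly independent

Row-reduce the matrix whose columns are w₁, w₂, w₃, w₄.
The reduction yields 4 nonzero rows, so the rank is 4.
Since rank = 4 (the number of vectors), the set is linearly independent.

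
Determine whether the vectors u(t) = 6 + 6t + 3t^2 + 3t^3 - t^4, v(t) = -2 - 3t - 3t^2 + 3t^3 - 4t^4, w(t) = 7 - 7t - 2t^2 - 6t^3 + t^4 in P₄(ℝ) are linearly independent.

linearly independent

Take coordinates with respect to the standard basis {1, t, …, t^4}.
Row-reduce the matrix whose columns are u, v, w.
The reduction yields 3 nonzero rows, so the rank is 3.
Since rank = 3 (the number of vectors), the set is linearly independent.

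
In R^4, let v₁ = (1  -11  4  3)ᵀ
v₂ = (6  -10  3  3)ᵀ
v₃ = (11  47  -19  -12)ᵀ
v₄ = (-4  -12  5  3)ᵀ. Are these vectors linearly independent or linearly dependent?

Row-reduce the matrix whose columns are v₁, v₂, v₃, v₄.
The reduction yields 2 nonzero rows, so the rank is 2.
Since rank 2 < 4, the set is linearly dependent.
Indeed 7v₁ - 3v₂ + v₃ = 0.

linearly dependent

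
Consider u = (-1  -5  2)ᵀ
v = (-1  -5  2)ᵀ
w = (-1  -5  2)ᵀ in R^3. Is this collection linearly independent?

linearly dependent

Two of the vectors are equal, giving an immediate dependence.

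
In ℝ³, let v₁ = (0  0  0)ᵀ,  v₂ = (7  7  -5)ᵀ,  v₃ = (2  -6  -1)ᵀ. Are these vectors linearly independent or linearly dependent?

One of the vectors is the zero vector, so the set is linearly dependent.

linearly dependent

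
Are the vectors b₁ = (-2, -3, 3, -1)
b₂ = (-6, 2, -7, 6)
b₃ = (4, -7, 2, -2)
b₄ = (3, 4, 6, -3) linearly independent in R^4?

Place the vectors as rows of a 4×4 matrix and reduce to echelon form.
The reduction yields 4 nonzero rows, so the rank is 4.
Since rank = 4 (the number of vectors), the set is linearly independent.

linearly independent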